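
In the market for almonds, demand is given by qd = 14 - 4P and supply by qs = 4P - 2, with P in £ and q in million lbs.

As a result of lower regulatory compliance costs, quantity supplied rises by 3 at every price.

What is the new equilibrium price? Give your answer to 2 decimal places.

Solve the original market: 14 - 4P = 4P - 2, hence P = 2 and q = 6.
The shock moves the curves to qd = 14 - 4P and qs = 4P + 1.
Equate the new curves: 14 - 4P = 4P + 1, giving 13 = 8P, P = 1.625, q = 7.5.

1.63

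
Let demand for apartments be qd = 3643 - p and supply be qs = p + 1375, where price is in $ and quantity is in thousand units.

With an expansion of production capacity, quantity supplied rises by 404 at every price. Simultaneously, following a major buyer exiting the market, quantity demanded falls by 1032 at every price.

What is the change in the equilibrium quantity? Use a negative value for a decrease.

Before the shock: 3643 - p = p + 1375 ⇒ 2268 = 2p ⇒ p = 1134, q = 2509.
With the change applied: demand qd = 2611 - p, supply qs = p + 1779.
Clearing the new market: 2611 - p = p + 1779, so p = 416 and q = 2195.
Δq = 2195 − 2509 = -314.

-314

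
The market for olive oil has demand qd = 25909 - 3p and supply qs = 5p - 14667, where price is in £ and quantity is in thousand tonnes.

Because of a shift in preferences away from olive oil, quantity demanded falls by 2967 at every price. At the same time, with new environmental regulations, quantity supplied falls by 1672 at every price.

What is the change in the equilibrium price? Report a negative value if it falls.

Before the shock: 25909 - 3p = 5p - 14667 ⇒ 40576 = 8p ⇒ p = 5072, q = 10693.
With the change applied: demand qd = 22942 - 3p, supply qs = 5p - 16339.
Setting them equal: 22942 - 3p = 5p - 16339 → 39281 = 8p, so p = 4910.125 and q = 8211.625.
Δp = 4910.125 − 5072 = -161.875.

-161.875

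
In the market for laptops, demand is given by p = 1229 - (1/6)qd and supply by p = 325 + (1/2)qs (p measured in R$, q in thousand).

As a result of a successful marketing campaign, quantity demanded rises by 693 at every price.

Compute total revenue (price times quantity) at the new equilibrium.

Solve the original market: 7374 - 6p = 2p - 650, hence p = 1003 and q = 1356.
The shock moves the curves to qd = 8067 - 6p and qs = 2p - 650.
Setting them equal: 8067 - 6p = 2p - 650 → 8717 = 8p, so p = 1089.625 and q = 1529.25.
New expenditure = 1089.625 × 1529.25 = 1666309.03125.

1666309.03125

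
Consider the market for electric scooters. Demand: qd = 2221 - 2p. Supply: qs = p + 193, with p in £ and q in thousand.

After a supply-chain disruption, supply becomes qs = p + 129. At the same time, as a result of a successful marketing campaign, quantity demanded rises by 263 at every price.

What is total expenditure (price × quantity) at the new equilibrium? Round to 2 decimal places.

Before the shock: 2221 - 2p = p + 193 ⇒ 2028 = 3p ⇒ p = 676, q = 869.
With the change applied: demand qd = 2484 - 2p, supply qs = p + 129.
Setting them equal: 2484 - 2p = p + 129 → 2355 = 3p, so p = 785 and q = 914.
New expenditure = 785 × 914 = 717490.00.

717490.00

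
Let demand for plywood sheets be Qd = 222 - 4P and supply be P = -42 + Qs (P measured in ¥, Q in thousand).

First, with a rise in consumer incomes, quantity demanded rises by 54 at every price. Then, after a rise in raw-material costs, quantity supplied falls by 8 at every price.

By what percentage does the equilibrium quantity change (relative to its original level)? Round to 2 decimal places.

+5.64

Before the shock: 222 - 4P = P + 42 ⇒ 180 = 5P ⇒ P = 36, Q = 78.
The new curves are Qd = 276 - 4P (demand) and Qs = P + 34 (supply).
Setting them equal: 276 - 4P = P + 34 → 242 = 5P, so P = 48.4 and Q = 82.4.
%ΔQ = (82.4 − 78) / 78 × 100 = +5.64%.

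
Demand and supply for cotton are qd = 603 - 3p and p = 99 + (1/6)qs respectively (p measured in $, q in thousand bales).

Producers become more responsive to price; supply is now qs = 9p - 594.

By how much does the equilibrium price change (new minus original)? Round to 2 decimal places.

Original equilibrium: 603 - 3p = 6p - 594 gives 1197 = 9p, so p = 133 and q = 204.
With the change applied: demand qd = 603 - 3p, supply qs = 9p - 594.
Equate the new curves: 603 - 3p = 9p - 594, giving 1197 = 12p, p = 99.75, q = 303.75.
Δp = 99.75 − 133 = -33.25.

-33.25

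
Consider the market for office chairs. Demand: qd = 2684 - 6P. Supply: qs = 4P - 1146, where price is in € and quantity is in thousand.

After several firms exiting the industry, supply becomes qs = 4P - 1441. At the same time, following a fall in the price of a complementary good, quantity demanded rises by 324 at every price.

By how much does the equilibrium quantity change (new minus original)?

-47.4

Before the shock: 2684 - 6P = 4P - 1146 ⇒ 3830 = 10P ⇒ P = 383, q = 386.
The new curves are qd = 3008 - 6P (demand) and qs = 4P - 1441 (supply).
New equilibrium: 3008 - 6P = 4P - 1441 ⇒ 4449 = 10P ⇒ P = 444.9, q = 338.6.
Δq = 338.6 − 386 = -47.4.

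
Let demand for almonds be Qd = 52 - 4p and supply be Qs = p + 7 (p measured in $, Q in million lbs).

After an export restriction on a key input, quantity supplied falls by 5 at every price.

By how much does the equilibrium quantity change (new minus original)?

-4

Solve the original market: 52 - 4p = p + 7, hence p = 9 and Q = 16.
The shock moves the curves to Qd = 52 - 4p and Qs = p + 2.
Equate the new curves: 52 - 4p = p + 2, giving 50 = 5p, p = 10, Q = 12.
ΔQ = 12 − 16 = -4.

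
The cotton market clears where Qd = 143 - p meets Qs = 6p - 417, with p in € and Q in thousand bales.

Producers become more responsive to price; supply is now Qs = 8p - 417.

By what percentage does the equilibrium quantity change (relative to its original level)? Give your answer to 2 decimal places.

+28.22

Original equilibrium: 143 - p = 6p - 417 gives 560 = 7p, so p = 80 and Q = 63.
The new curves are Qd = 143 - p (demand) and Qs = 8p - 417 (supply).
Clearing the new market: 143 - p = 8p - 417, so p = 560/9 ≈ 62.2222 and Q = 727/9 ≈ 80.7778.
%ΔQ = (80.7778 − 63) / 63 × 100 = +28.22%.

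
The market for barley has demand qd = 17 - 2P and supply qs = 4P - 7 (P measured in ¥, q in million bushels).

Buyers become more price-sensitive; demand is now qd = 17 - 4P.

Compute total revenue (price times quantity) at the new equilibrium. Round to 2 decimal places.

15.00

Solve the original market: 17 - 2P = 4P - 7, hence P = 4 and q = 9.
With the change applied: demand qd = 17 - 4P, supply qs = 4P - 7.
Clearing the new market: 17 - 4P = 4P - 7, so P = 3 and q = 5.
New expenditure = 3 × 5 = 15.00.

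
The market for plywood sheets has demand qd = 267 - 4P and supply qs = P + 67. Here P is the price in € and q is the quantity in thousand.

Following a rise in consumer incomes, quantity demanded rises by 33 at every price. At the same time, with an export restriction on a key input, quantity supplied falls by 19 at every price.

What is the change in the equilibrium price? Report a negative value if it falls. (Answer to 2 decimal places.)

Before the shock: 267 - 4P = P + 67 ⇒ 200 = 5P ⇒ P = 40, q = 107.
The shock moves the curves to qd = 300 - 4P and qs = P + 48.
New equilibrium: 300 - 4P = P + 48 ⇒ 252 = 5P ⇒ P = 50.4, q = 98.4.
ΔP = 50.4 − 40 = +10.40.

+10.40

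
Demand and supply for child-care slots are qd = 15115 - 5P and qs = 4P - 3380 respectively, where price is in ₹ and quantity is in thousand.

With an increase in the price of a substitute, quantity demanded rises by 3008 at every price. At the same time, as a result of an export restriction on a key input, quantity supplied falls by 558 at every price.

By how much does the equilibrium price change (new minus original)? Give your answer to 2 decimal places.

Solve the original market: 15115 - 5P = 4P - 3380, hence P = 2055 and q = 4840.
The shock moves the curves to qd = 18123 - 5P and qs = 4P - 3938.
Equate the new curves: 18123 - 5P = 4P - 3938, giving 22061 = 9P, P = 22061/9 ≈ 2451.2222, q = 52802/9 ≈ 5866.8889.
ΔP = 2451.2222 − 2055 = +396.22.

+396.22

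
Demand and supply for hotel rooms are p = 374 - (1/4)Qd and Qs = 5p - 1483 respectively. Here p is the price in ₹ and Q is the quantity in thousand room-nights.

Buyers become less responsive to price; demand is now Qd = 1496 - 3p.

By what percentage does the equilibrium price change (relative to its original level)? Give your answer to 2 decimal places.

Solve the original market: 1496 - 4p = 5p - 1483, hence p = 331 and Q = 172.
The shock moves the curves to Qd = 1496 - 3p and Qs = 5p - 1483.
Setting them equal: 1496 - 3p = 5p - 1483 → 2979 = 8p, so p = 372.375 and Q = 378.875.
%Δp = (372.375 − 331) / 331 × 100 = +12.50%.

+12.50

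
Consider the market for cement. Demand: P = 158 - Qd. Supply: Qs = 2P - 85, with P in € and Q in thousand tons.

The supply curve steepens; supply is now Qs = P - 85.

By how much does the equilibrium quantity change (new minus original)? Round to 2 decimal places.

-40.50

Initially, 158 - P = 2P - 85, so 243 = 3P and P = 81, Q = 77.
The shock moves the curves to Qd = 158 - P and Qs = P - 85.
Equate the new curves: 158 - P = P - 85, giving 243 = 2P, P = 121.5, Q = 36.5.
ΔQ = 36.5 − 77 = -40.50.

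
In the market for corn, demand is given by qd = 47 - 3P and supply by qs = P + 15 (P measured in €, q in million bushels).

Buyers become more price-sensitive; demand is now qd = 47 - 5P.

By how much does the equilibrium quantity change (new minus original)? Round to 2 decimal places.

Solve the original market: 47 - 3P = P + 15, hence P = 8 and q = 23.
With the change applied: demand qd = 47 - 5P, supply qs = P + 15.
New equilibrium: 47 - 5P = P + 15 ⇒ 32 = 6P ⇒ P = 16/3 ≈ 5.3333, q = 61/3 ≈ 20.3333.
Δq = 20.3333 − 23 = -2.67.

-2.67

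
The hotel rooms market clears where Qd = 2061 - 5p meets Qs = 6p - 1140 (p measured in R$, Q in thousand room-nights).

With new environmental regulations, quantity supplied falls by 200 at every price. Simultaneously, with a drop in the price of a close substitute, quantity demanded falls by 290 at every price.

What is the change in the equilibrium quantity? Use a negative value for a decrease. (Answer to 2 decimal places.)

Initially, 2061 - 5p = 6p - 1140, so 3201 = 11p and p = 291, Q = 606.
The new curves are Qd = 1771 - 5p (demand) and Qs = 6p - 1340 (supply).
New equilibrium: 1771 - 5p = 6p - 1340 ⇒ 3111 = 11p ⇒ p = 3111/11 ≈ 282.8182, Q = 3926/11 ≈ 356.9091.
ΔQ = 356.9091 − 606 = -249.09.

-249.09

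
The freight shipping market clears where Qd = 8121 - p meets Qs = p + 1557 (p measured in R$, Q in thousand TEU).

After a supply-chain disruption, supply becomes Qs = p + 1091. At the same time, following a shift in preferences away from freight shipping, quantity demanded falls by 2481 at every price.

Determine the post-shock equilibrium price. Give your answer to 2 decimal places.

Solve the original market: 8121 - p = p + 1557, hence p = 3282 and Q = 4839.
After the shift, demand is Qd = 5640 - p and supply is Qs = p + 1091.
Equate the new curves: 5640 - p = p + 1091, giving 4549 = 2p, p = 2274.5, Q = 3365.5.

2274.50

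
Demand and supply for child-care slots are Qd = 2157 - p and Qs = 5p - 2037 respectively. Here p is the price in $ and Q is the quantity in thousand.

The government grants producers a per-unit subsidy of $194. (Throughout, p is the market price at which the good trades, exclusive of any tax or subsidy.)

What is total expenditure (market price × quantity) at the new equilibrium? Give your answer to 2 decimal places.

870300.89

Initially, 2157 - p = 5p - 2037, so 4194 = 6p and p = 699, Q = 1458.
Since sellers receive the price plus the subsidy, the effective supply curve becomes Qs = 5p - 1067.
Clearing the new market: 2157 - p = 5p - 1067, so p = 1612/3 ≈ 537.3333 and Q = 4859/3 ≈ 1619.6667.
New expenditure = 537.3333 × 1619.6667 = 870300.89.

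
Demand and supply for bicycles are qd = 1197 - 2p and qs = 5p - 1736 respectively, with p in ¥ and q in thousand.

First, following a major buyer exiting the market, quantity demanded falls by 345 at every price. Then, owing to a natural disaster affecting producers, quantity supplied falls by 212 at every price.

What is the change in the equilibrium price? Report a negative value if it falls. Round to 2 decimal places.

-19.00

Before the shock: 1197 - 2p = 5p - 1736 ⇒ 2933 = 7p ⇒ p = 419, q = 359.
The new curves are qd = 852 - 2p (demand) and qs = 5p - 1948 (supply).
Equate the new curves: 852 - 2p = 5p - 1948, giving 2800 = 7p, p = 400, q = 52.
Δp = 400 − 419 = -19.00.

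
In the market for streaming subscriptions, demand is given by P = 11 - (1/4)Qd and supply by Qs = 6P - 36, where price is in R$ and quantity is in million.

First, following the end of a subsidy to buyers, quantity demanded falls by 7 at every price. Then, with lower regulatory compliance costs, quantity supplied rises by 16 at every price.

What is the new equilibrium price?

5.7

Initially, 44 - 4P = 6P - 36, so 80 = 10P and P = 8, Q = 12.
With the change applied: demand Qd = 37 - 4P, supply Qs = 6P - 20.
New equilibrium: 37 - 4P = 6P - 20 ⇒ 57 = 10P ⇒ P = 5.7, Q = 14.2.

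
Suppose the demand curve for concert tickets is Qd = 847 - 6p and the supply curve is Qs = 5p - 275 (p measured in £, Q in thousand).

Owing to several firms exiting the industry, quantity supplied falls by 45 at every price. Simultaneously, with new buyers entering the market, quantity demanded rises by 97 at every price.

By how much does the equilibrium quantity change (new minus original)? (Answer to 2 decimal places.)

+19.55

Initially, 847 - 6p = 5p - 275, so 1122 = 11p and p = 102, Q = 235.
After the shift, demand is Qd = 944 - 6p and supply is Qs = 5p - 320.
Equate the new curves: 944 - 6p = 5p - 320, giving 1264 = 11p, p = 1264/11 ≈ 114.9091, Q = 2800/11 ≈ 254.5455.
ΔQ = 254.5455 − 235 = +19.55.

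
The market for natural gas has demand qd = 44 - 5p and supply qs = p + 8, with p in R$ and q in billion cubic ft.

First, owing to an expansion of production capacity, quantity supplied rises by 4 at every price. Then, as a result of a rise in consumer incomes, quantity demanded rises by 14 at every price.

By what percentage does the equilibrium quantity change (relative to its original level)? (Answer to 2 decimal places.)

Solve the original market: 44 - 5p = p + 8, hence p = 6 and q = 14.
With the change applied: demand qd = 58 - 5p, supply qs = p + 12.
Clearing the new market: 58 - 5p = p + 12, so p = 23/3 ≈ 7.6667 and q = 59/3 ≈ 19.6667.
%Δq = (19.6667 − 14) / 14 × 100 = +40.48%.

+40.48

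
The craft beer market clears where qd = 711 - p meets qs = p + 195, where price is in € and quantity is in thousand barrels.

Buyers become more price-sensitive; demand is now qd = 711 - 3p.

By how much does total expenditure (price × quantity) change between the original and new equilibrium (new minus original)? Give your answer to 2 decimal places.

Solve the original market: 711 - p = p + 195, hence p = 258 and q = 453.
The shock moves the curves to qd = 711 - 3p and qs = p + 195.
Setting them equal: 711 - 3p = p + 195 → 516 = 4p, so p = 129 and q = 324.
Expenditure moves from 258×453 = 116874 to 129×324 = 41796; change = -75078.00.

-75078.00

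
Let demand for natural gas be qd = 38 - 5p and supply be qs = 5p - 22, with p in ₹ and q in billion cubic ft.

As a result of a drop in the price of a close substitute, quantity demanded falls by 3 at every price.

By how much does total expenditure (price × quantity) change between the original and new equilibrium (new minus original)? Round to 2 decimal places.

Before the shock: 38 - 5p = 5p - 22 ⇒ 60 = 10p ⇒ p = 6, q = 8.
The shock moves the curves to qd = 35 - 5p and qs = 5p - 22.
Clearing the new market: 35 - 5p = 5p - 22, so p = 5.7 and q = 6.5.
Expenditure moves from 6×8 = 48 to 5.7×6.5 = 37.05; change = -10.95.

-10.95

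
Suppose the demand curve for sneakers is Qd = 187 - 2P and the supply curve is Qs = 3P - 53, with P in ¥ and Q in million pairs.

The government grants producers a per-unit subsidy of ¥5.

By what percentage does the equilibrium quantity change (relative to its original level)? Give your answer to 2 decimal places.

Solve the original market: 187 - 2P = 3P - 53, hence P = 48 and Q = 91.
Since sellers receive the price plus the subsidy, the effective supply curve becomes Qs = 3P - 38.
Equate the new curves: 187 - 2P = 3P - 38, giving 225 = 5P, P = 45, Q = 97.
%ΔQ = (97 − 91) / 91 × 100 = +6.59%.

+6.59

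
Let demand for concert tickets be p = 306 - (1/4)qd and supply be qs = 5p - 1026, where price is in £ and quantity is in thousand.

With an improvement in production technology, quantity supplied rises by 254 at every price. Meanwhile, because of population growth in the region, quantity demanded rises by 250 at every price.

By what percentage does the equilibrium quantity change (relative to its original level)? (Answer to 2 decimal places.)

+112.40

Solve the original market: 1224 - 4p = 5p - 1026, hence p = 250 and q = 224.
After the shift, demand is qd = 1474 - 4p and supply is qs = 5p - 772.
New equilibrium: 1474 - 4p = 5p - 772 ⇒ 2246 = 9p ⇒ p = 2246/9 ≈ 249.5556, q = 4282/9 ≈ 475.7778.
%Δq = (475.7778 − 224) / 224 × 100 = +112.40%.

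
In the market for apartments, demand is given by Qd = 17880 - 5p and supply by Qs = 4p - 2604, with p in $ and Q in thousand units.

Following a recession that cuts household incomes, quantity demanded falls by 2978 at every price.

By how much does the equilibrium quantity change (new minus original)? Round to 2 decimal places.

-1323.56

Original equilibrium: 17880 - 5p = 4p - 2604 gives 20484 = 9p, so p = 2276 and Q = 6500.
The new curves are Qd = 14902 - 5p (demand) and Qs = 4p - 2604 (supply).
Equate the new curves: 14902 - 5p = 4p - 2604, giving 17506 = 9p, p = 17506/9 ≈ 1945.1111, Q = 46588/9 ≈ 5176.4444.
ΔQ = 5176.4444 − 6500 = -1323.56.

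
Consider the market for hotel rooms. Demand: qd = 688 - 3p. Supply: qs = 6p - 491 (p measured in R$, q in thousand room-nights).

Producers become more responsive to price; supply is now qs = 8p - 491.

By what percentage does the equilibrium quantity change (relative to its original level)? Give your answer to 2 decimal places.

Solve the original market: 688 - 3p = 6p - 491, hence p = 131 and q = 295.
The new curves are qd = 688 - 3p (demand) and qs = 8p - 491 (supply).
Clearing the new market: 688 - 3p = 8p - 491, so p = 1179/11 ≈ 107.1818 and q = 4031/11 ≈ 366.4545.
%Δq = (366.4545 − 295) / 295 × 100 = +24.22%.

+24.22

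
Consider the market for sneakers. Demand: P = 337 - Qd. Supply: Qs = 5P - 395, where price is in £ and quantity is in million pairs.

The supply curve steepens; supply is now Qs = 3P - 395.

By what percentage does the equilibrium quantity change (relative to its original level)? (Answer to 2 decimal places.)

Initially, 337 - P = 5P - 395, so 732 = 6P and P = 122, Q = 215.
After the shift, demand is Qd = 337 - P and supply is Qs = 3P - 395.
New equilibrium: 337 - P = 3P - 395 ⇒ 732 = 4P ⇒ P = 183, Q = 154.
%ΔQ = (154 − 215) / 215 × 100 = -28.37%.

-28.37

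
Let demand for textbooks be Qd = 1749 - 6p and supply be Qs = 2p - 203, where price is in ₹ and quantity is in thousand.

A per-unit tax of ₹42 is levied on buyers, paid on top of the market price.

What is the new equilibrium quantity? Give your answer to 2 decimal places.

222.00

Initially, 1749 - 6p = 2p - 203, so 1952 = 8p and p = 244, Q = 285.
Since buyers pay the price plus the tax, the effective demand curve becomes Qd = 1497 - 6p.
New equilibrium: 1497 - 6p = 2p - 203 ⇒ 1700 = 8p ⇒ p = 212.5, Q = 222.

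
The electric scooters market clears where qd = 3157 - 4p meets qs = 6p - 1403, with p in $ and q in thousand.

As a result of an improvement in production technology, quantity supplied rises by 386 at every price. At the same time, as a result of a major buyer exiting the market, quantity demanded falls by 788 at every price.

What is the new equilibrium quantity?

1014.6

Initially, 3157 - 4p = 6p - 1403, so 4560 = 10p and p = 456, q = 1333.
The new curves are qd = 2369 - 4p (demand) and qs = 6p - 1017 (supply).
Clearing the new market: 2369 - 4p = 6p - 1017, so p = 338.6 and q = 1014.6.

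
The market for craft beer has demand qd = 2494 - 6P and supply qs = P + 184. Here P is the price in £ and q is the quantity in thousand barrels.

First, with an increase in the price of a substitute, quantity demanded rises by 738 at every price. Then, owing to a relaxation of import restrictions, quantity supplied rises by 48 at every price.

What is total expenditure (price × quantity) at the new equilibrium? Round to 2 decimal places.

Before the shock: 2494 - 6P = P + 184 ⇒ 2310 = 7P ⇒ P = 330, q = 514.
With the change applied: demand qd = 3232 - 6P, supply qs = P + 232.
Clearing the new market: 3232 - 6P = P + 232, so P = 3000/7 ≈ 428.5714 and q = 4624/7 ≈ 660.5714.
New expenditure = 428.5714 × 660.5714 = 283102.04.

283102.04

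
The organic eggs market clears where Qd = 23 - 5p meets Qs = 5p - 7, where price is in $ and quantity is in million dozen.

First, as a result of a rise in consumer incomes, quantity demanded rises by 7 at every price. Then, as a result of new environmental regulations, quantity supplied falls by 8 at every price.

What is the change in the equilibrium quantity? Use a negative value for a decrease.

Original equilibrium: 23 - 5p = 5p - 7 gives 30 = 10p, so p = 3 and Q = 8.
With the change applied: demand Qd = 30 - 5p, supply Qs = 5p - 15.
New equilibrium: 30 - 5p = 5p - 15 ⇒ 45 = 10p ⇒ p = 4.5, Q = 7.5.
ΔQ = 7.5 − 8 = -0.5.

-0.5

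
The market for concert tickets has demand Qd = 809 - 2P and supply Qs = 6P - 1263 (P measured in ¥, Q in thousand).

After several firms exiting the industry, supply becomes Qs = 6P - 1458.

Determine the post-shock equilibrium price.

Solve the original market: 809 - 2P = 6P - 1263, hence P = 259 and Q = 291.
With the change applied: demand Qd = 809 - 2P, supply Qs = 6P - 1458.
New equilibrium: 809 - 2P = 6P - 1458 ⇒ 2267 = 8P ⇒ P = 283.375, Q = 242.25.

283.375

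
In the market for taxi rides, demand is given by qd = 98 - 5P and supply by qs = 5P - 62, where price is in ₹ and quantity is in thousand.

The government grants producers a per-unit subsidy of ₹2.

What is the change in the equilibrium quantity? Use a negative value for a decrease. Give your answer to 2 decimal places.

+5.00

Original equilibrium: 98 - 5P = 5P - 62 gives 160 = 10P, so P = 16 and q = 18.
Since sellers receive the price plus the subsidy, the effective supply curve becomes qs = 5P - 52.
Setting them equal: 98 - 5P = 5P - 52 → 150 = 10P, so P = 15 and q = 23.
Δq = 23 − 18 = +5.00.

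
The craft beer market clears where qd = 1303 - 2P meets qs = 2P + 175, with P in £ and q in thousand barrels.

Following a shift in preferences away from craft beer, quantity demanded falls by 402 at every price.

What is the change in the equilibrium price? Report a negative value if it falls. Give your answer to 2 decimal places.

-100.50

Solve the original market: 1303 - 2P = 2P + 175, hence P = 282 and q = 739.
After the shift, demand is qd = 901 - 2P and supply is qs = 2P + 175.
Equate the new curves: 901 - 2P = 2P + 175, giving 726 = 4P, P = 181.5, q = 538.
ΔP = 181.5 − 282 = -100.50.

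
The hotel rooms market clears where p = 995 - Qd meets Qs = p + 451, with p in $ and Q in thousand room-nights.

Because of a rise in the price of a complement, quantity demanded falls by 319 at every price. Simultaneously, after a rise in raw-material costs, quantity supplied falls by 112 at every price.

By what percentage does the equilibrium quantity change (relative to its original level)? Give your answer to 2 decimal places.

Solve the original market: 995 - p = p + 451, hence p = 272 and Q = 723.
With the change applied: demand Qd = 676 - p, supply Qs = p + 339.
Setting them equal: 676 - p = p + 339 → 337 = 2p, so p = 168.5 and Q = 507.5.
%ΔQ = (507.5 − 723) / 723 × 100 = -29.81%.

-29.81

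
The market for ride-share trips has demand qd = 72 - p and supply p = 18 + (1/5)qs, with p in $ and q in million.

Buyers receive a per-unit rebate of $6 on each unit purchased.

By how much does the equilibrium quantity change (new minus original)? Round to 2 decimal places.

+5.00

Before the shock: 72 - p = 5p - 90 ⇒ 162 = 6p ⇒ p = 27, q = 45.
Since buyers' out-of-pocket price is the market price minus the rebate, the effective demand curve becomes qd = 78 - p.
Setting them equal: 78 - p = 5p - 90 → 168 = 6p, so p = 28 and q = 50.
Δq = 50 − 45 = +5.00.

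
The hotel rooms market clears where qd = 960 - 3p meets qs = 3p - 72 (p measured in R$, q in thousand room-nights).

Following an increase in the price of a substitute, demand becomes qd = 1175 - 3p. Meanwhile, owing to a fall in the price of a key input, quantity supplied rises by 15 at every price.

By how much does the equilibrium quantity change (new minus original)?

Solve the original market: 960 - 3p = 3p - 72, hence p = 172 and q = 444.
After the shift, demand is qd = 1175 - 3p and supply is qs = 3p - 57.
Equate the new curves: 1175 - 3p = 3p - 57, giving 1232 = 6p, p = 616/3 ≈ 205.3333, q = 559.
Δq = 559 − 444 = +115.

+115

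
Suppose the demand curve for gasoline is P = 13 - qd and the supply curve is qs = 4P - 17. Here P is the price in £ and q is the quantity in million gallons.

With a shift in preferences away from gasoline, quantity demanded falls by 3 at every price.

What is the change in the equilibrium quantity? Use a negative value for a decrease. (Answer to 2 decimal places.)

Original equilibrium: 13 - P = 4P - 17 gives 30 = 5P, so P = 6 and q = 7.
The new curves are qd = 10 - P (demand) and qs = 4P - 17 (supply).
Clearing the new market: 10 - P = 4P - 17, so P = 5.4 and q = 4.6.
Δq = 4.6 − 7 = -2.40.

-2.40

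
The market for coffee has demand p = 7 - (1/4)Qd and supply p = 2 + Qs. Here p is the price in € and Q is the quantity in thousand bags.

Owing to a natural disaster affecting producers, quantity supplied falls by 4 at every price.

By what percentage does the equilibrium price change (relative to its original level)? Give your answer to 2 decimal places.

+13.33

Original equilibrium: 28 - 4p = p - 2 gives 30 = 5p, so p = 6 and Q = 4.
With the change applied: demand Qd = 28 - 4p, supply Qs = p - 6.
Clearing the new market: 28 - 4p = p - 6, so p = 6.8 and Q = 0.8.
%Δp = (6.8 − 6) / 6 × 100 = +13.33%.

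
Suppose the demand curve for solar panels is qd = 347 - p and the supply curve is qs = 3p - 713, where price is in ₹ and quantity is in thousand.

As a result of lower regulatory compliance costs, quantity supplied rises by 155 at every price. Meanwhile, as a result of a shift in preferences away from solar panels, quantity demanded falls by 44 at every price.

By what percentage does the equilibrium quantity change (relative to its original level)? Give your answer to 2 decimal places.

Before the shock: 347 - p = 3p - 713 ⇒ 1060 = 4p ⇒ p = 265, q = 82.
The shock moves the curves to qd = 303 - p and qs = 3p - 558.
Setting them equal: 303 - p = 3p - 558 → 861 = 4p, so p = 215.25 and q = 87.75.
%Δq = (87.75 − 82) / 82 × 100 = +7.01%.

+7.01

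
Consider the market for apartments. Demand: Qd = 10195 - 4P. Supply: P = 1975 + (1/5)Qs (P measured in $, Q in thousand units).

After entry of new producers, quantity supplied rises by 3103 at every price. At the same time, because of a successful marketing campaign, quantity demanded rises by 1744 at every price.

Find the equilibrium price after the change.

2079

Before the shock: 10195 - 4P = 5P - 9875 ⇒ 20070 = 9P ⇒ P = 2230, Q = 1275.
After the shift, demand is Qd = 11939 - 4P and supply is Qs = 5P - 6772.
Clearing the new market: 11939 - 4P = 5P - 6772, so P = 2079 and Q = 3623.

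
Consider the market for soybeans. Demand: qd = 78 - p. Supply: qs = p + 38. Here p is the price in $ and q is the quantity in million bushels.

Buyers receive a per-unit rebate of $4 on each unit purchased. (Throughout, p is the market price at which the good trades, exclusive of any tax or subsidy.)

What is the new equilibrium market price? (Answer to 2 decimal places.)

22.00

Before the shock: 78 - p = p + 38 ⇒ 40 = 2p ⇒ p = 20, q = 58.
Since buyers' out-of-pocket price is the market price minus the rebate, the effective demand curve becomes qd = 82 - p.
Setting them equal: 82 - p = p + 38 → 44 = 2p, so p = 22 and q = 60.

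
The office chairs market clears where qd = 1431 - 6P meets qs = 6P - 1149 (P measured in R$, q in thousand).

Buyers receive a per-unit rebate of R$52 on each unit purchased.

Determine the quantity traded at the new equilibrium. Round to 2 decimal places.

Before the shock: 1431 - 6P = 6P - 1149 ⇒ 2580 = 12P ⇒ P = 215, q = 141.
Since buyers' out-of-pocket price is the market price minus the rebate, the effective demand curve becomes qd = 1743 - 6P.
Setting them equal: 1743 - 6P = 6P - 1149 → 2892 = 12P, so P = 241 and q = 297.

297.00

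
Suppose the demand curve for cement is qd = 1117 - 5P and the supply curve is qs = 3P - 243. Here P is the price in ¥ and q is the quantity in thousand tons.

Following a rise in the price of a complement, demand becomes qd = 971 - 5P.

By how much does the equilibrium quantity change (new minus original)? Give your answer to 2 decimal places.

-54.75

Before the shock: 1117 - 5P = 3P - 243 ⇒ 1360 = 8P ⇒ P = 170, q = 267.
The new curves are qd = 971 - 5P (demand) and qs = 3P - 243 (supply).
Setting them equal: 971 - 5P = 3P - 243 → 1214 = 8P, so P = 151.75 and q = 212.25.
Δq = 212.25 − 267 = -54.75.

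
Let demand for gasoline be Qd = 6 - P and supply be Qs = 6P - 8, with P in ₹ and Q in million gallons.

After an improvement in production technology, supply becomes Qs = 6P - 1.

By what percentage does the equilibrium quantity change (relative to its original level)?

Initially, 6 - P = 6P - 8, so 14 = 7P and P = 2, Q = 4.
After the shift, demand is Qd = 6 - P and supply is Qs = 6P - 1.
Clearing the new market: 6 - P = 6P - 1, so P = 1 and Q = 5.
%ΔQ = (5 − 4) / 4 × 100 = +25%.

+25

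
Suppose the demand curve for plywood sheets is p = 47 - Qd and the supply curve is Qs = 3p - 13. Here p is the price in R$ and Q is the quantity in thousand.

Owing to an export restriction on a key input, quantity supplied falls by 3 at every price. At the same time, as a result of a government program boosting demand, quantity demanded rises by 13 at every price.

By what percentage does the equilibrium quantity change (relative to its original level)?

Original equilibrium: 47 - p = 3p - 13 gives 60 = 4p, so p = 15 and Q = 32.
The shock moves the curves to Qd = 60 - p and Qs = 3p - 16.
Clearing the new market: 60 - p = 3p - 16, so p = 19 and Q = 41.
%ΔQ = (41 − 32) / 32 × 100 = +28.125%.

+28.125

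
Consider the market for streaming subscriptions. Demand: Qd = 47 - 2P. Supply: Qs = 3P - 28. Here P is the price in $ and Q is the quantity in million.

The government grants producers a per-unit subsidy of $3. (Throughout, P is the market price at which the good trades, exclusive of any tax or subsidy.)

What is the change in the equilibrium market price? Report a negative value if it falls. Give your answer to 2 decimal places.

Solve the original market: 47 - 2P = 3P - 28, hence P = 15 and Q = 17.
Since sellers receive the price plus the subsidy, the effective supply curve becomes Qs = 3P - 19.
Setting them equal: 47 - 2P = 3P - 19 → 66 = 5P, so P = 13.2 and Q = 20.6.
ΔP = 13.2 − 15 = -1.80.

-1.80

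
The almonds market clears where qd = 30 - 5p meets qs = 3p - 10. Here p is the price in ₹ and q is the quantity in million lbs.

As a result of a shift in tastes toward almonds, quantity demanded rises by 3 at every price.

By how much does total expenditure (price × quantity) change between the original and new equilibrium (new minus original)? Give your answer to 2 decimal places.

+7.92

Before the shock: 30 - 5p = 3p - 10 ⇒ 40 = 8p ⇒ p = 5, q = 5.
With the change applied: demand qd = 33 - 5p, supply qs = 3p - 10.
Clearing the new market: 33 - 5p = 3p - 10, so p = 5.375 and q = 6.125.
Expenditure moves from 5×5 = 25 to 5.375×6.125 = 32.921875; change = +7.92.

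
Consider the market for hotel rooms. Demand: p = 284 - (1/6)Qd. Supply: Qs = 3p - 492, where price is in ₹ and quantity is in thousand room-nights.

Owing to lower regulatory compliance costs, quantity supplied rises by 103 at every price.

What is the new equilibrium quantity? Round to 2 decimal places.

Before the shock: 1704 - 6p = 3p - 492 ⇒ 2196 = 9p ⇒ p = 244, Q = 240.
After the shift, demand is Qd = 1704 - 6p and supply is Qs = 3p - 389.
New equilibrium: 1704 - 6p = 3p - 389 ⇒ 2093 = 9p ⇒ p = 2093/9 ≈ 232.5556, Q = 926/3 ≈ 308.6667.

308.67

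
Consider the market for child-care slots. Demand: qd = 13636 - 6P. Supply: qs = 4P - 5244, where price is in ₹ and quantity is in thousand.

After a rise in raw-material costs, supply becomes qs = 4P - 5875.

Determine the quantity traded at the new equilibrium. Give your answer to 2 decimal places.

Original equilibrium: 13636 - 6P = 4P - 5244 gives 18880 = 10P, so P = 1888 and q = 2308.
With the change applied: demand qd = 13636 - 6P, supply qs = 4P - 5875.
Setting them equal: 13636 - 6P = 4P - 5875 → 19511 = 10P, so P = 1951.1 and q = 1929.4.

1929.40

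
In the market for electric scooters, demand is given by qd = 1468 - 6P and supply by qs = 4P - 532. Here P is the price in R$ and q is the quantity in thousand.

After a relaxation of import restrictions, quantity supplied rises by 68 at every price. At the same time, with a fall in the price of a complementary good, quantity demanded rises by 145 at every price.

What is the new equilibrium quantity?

Initially, 1468 - 6P = 4P - 532, so 2000 = 10P and P = 200, q = 268.
With the change applied: demand qd = 1613 - 6P, supply qs = 4P - 464.
Setting them equal: 1613 - 6P = 4P - 464 → 2077 = 10P, so P = 207.7 and q = 366.8.

366.8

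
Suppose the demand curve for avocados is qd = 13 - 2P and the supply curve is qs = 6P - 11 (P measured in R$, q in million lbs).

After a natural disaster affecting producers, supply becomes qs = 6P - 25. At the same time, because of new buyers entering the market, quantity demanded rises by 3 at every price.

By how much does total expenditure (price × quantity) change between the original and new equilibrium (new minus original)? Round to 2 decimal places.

Initially, 13 - 2P = 6P - 11, so 24 = 8P and P = 3, q = 7.
The shock moves the curves to qd = 16 - 2P and qs = 6P - 25.
Clearing the new market: 16 - 2P = 6P - 25, so P = 5.125 and q = 5.75.
Expenditure moves from 3×7 = 21 to 5.125×5.75 = 29.46875; change = +8.47.

+8.47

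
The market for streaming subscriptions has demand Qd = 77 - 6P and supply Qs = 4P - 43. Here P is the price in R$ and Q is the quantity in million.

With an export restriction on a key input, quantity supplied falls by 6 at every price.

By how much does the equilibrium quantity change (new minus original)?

-3.6

Solve the original market: 77 - 6P = 4P - 43, hence P = 12 and Q = 5.
With the change applied: demand Qd = 77 - 6P, supply Qs = 4P - 49.
New equilibrium: 77 - 6P = 4P - 49 ⇒ 126 = 10P ⇒ P = 12.6, Q = 1.4.
ΔQ = 1.4 − 5 = -3.6.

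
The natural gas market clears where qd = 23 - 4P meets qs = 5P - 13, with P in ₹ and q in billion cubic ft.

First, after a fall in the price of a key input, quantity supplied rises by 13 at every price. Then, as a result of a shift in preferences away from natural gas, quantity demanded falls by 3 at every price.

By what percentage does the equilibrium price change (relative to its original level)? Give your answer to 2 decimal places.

-44.44

Original equilibrium: 23 - 4P = 5P - 13 gives 36 = 9P, so P = 4 and q = 7.
After the shift, demand is qd = 20 - 4P and supply is qs = 5P.
Setting them equal: 20 - 4P = 5P → 20 = 9P, so P = 20/9 ≈ 2.2222 and q = 100/9 ≈ 11.1111.
%ΔP = (2.2222 − 4) / 4 × 100 = -44.44%.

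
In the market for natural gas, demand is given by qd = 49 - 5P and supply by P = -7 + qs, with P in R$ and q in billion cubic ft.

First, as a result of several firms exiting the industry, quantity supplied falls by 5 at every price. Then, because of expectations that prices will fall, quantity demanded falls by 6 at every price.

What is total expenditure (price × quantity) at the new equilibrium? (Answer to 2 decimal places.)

Initially, 49 - 5P = P + 7, so 42 = 6P and P = 7, q = 14.
The new curves are qd = 43 - 5P (demand) and qs = P + 2 (supply).
New equilibrium: 43 - 5P = P + 2 ⇒ 41 = 6P ⇒ P = 41/6 ≈ 6.8333, q = 53/6 ≈ 8.8333.
New expenditure = 6.8333 × 8.8333 = 60.36.

60.36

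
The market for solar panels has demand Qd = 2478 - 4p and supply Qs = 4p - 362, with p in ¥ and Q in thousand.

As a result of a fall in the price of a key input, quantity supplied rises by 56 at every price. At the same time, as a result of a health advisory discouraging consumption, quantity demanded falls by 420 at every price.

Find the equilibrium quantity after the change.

Solve the original market: 2478 - 4p = 4p - 362, hence p = 355 and Q = 1058.
After the shift, demand is Qd = 2058 - 4p and supply is Qs = 4p - 306.
Equate the new curves: 2058 - 4p = 4p - 306, giving 2364 = 8p, p = 295.5, Q = 876.

876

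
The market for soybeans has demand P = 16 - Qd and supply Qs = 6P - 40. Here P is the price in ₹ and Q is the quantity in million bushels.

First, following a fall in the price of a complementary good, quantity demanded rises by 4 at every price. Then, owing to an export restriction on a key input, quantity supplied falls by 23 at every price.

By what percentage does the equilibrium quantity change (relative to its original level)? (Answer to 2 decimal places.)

+1.79

Original equilibrium: 16 - P = 6P - 40 gives 56 = 7P, so P = 8 and Q = 8.
The shock moves the curves to Qd = 20 - P and Qs = 6P - 63.
Clearing the new market: 20 - P = 6P - 63, so P = 83/7 ≈ 11.8571 and Q = 57/7 ≈ 8.1429.
%ΔQ = (8.1429 − 8) / 8 × 100 = +1.79%.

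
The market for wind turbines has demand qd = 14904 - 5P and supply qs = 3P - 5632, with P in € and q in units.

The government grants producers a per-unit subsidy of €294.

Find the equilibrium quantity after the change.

Solve the original market: 14904 - 5P = 3P - 5632, hence P = 2567 and q = 2069.
Since sellers receive the price plus the subsidy, the effective supply curve becomes qs = 3P - 4750.
Clearing the new market: 14904 - 5P = 3P - 4750, so P = 2456.75 and q = 2620.25.

2620.25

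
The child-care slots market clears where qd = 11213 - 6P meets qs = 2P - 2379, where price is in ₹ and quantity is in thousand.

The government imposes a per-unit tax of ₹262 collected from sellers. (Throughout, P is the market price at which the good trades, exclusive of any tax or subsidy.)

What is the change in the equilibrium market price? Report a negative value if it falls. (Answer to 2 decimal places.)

Solve the original market: 11213 - 6P = 2P - 2379, hence P = 1699 and q = 1019.
Since sellers keep the price net of the tax, the effective supply curve becomes qs = 2P - 2903.
Equate the new curves: 11213 - 6P = 2P - 2903, giving 14116 = 8P, P = 1764.5, q = 626.
ΔP = 1764.5 − 1699 = +65.50.

+65.50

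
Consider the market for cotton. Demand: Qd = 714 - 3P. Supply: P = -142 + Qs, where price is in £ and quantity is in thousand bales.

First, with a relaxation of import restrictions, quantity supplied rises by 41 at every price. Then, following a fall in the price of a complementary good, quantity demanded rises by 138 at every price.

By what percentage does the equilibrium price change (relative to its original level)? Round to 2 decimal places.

+16.96

Original equilibrium: 714 - 3P = P + 142 gives 572 = 4P, so P = 143 and Q = 285.
The new curves are Qd = 852 - 3P (demand) and Qs = P + 183 (supply).
Clearing the new market: 852 - 3P = P + 183, so P = 167.25 and Q = 350.25.
%ΔP = (167.25 − 143) / 143 × 100 = +16.96%.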